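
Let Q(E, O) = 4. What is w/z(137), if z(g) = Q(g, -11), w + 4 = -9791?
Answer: -9795/4 ≈ -2448.8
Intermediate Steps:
w = -9795 (w = -4 - 9791 = -9795)
z(g) = 4
w/z(137) = -9795/4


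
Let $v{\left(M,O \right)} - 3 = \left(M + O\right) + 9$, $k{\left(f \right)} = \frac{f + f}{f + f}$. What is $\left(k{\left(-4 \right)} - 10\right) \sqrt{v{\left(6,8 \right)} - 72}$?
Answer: $- 9 i \sqrt{46} \approx - 61.041 i$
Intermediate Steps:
$k{\left(f \right)} = 1$ ($k{\left(f \right)} = \frac{2 f}{2 f} = 2 f \frac{1}{2 f} = 1$)
$v{\left(M,O \right)} = 12 + M + O$ ($v{\left(M,O \right)} = 3 + \left(\left(M + O\right) + 9\right) = 3 + \left(9 + M + O\right) = 12 + M + O$)
$\left(k{\left(-4 \right)} - 10\right) \sqrt{v{\left(6,8 \right)} - 72} = \left(1 - 10\right) \sqrt{\left(12 + 6 + 8\right) - 72} = - 9 \sqrt{26 - 72} = - 9 \sqrt{-46} = - 9 i \sqrt{46}$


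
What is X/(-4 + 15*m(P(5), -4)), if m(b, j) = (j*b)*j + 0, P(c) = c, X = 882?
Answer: 441/598 ≈ 0.73746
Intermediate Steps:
m(b, j) = b*j² (m(b, j) = (b*j)*j + 0 = b*j² + 0 = b*j²)
X/(-4 + 15*m(P(5), -4)) = 882/(-4 + 15*(5*(-4)²)) = 882/(-4 + 15*(5*16)) = 882/(-4 + 15*80) = 882/(-4 + 1200) = 882/1196 = 882*(1/1196) = 441/598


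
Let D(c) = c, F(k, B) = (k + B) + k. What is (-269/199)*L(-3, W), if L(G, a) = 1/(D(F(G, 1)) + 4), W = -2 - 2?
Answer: 269/199 ≈ 1.3518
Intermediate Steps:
F(k, B) = B + 2*k (F(k, B) = (B + k) + k = B + 2*k)
W = -4
L(G, a) = 1/(5 + 2*G) (L(G, a) = 1/((1 + 2*G) + 4) = 1/(5 + 2*G))
(-269/199)*L(-3, W) = (-269/199)/(5 + 2*(-3)) = (-269*1/199)/(5 - 6) = -269/199/(-1) = -269/199*(-1) = 269/199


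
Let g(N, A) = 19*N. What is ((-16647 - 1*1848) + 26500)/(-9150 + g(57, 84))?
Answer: -8005/8067 ≈ -0.99231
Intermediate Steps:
((-16647 - 1*1848) + 26500)/(-9150 + g(57, 84)) = ((-16647 - 1*1848) + 26500)/(-9150 + 19*57) = ((-16647 - 1848) + 26500)/(-9150 + 1083) = (-18495 + 26500)/(-8067) = 8005*(-1/8067) = -8005/8067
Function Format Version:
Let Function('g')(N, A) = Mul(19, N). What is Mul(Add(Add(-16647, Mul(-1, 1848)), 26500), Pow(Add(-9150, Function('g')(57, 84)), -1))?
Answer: Rational(-8005, 8067) ≈ -0.99231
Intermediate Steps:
Mul(Add(Add(-16647, Mul(-1, 1848)), 26500), Pow(Add(-9150, Function('g')(57, 84)), -1)) = Mul(Add(Add(-16647, Mul(-1, 1848)), 26500), Pow(Add(-9150, Mul(19, 57)), -1)) = Mul(Add(Add(-16647, -1848), 26500), Pow(Add(-9150, 1083), -1)) = Mul(Add(-18495, 26500), Pow(-8067, -1)) = Mul(8005, Rational(-1, 8067)) = Rational(-8005, 8067)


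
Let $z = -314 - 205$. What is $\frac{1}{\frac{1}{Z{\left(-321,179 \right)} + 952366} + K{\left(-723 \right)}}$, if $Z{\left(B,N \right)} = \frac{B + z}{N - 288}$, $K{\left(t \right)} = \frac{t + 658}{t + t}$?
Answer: $\frac{37526857341}{1686931331} \approx 22.246$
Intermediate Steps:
$z = -519$ ($z = -314 - 205 = -519$)
$K{\left(t \right)} = \frac{658 + t}{2 t}$
$Z{\left(B,N \right)} = \frac{-519 + B}{-288 + N}$ ($Z{\left(B,N \right)} = \frac{B - 519}{N - 288} = \frac{-519 + B}{-288 + N}$)
$\frac{1}{\frac{1}{Z{\left(-321,179 \right)} + 952366} + K{\left(-723 \right)}} = \frac{1}{\frac{1}{\frac{-519 - 321}{-288 + 179} + 952366} + \frac{658 - 723}{2 \left(-723\right)}} = \frac{1}{\frac{1}{\frac{1}{-109} \left(-840\right) + 952366} + \frac{1}{2} \left(- \frac{1}{723}\right) \left(-65\right)} = \frac{1}{\frac{1}{\left(- \frac{1}{109}\right) \left(-840\right) + 952366} + \frac{65}{1446}} = \frac{1}{\frac{1}{\frac{840}{109} + 952366} + \frac{65}{1446}} = \frac{1}{\frac{1}{\frac{103808734}{109}} + \frac{65}{1446}} = \frac{1}{\frac{109}{103808734} + \frac{65}{1446}} = \frac{1}{\frac{1686931331}{37526857341}} = \frac{37526857341}{1686931331}$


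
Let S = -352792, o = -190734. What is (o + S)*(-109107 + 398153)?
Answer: -157104016196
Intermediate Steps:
(o + S)*(-109107 + 398153) = (-190734 - 352792)*(-109107 + 398153) = -543526*289046 = -157104016196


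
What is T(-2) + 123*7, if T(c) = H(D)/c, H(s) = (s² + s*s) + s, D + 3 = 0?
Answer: 1707/2 ≈ 853.50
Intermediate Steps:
D = -3 (D = -3 + 0 = -3)
H(s) = s + 2*s² (H(s) = (s² + s²) + s = 2*s² + s = s + 2*s²)
T(c) = 15/c (T(c) = (-3*(1 + 2*(-3)))/c = (-3*(1 - 6))/c = (-3*(-5))/c = 15/c)
T(-2) + 123*7 = 15/(-2) + 123*7 = 15*(-½) + 861 = -15/2 + 861 = 1707/2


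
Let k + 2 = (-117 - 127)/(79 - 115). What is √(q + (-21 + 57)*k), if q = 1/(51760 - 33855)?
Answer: √55141330205/17905 ≈ 13.115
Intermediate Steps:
q = 1/17905 ≈ 5.5850e-5
k = 43/9 (k = -2 + (-117 - 127)/(79 - 115) = -2 - 244/(-36) = -2 - 244*(-1/36) = -2 + 61/9 = 43/9 ≈ 4.7778)
√(q + (-21 + 57)*k) = √(1/17905 + (-21 + 57)*(43/9)) = √(1/17905 + 36*(43/9)) = √(1/17905 + 172) = √(3079661/17905) = √55141330205/17905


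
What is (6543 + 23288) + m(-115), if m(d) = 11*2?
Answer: 29853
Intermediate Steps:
m(d) = 22
(6543 + 23288) + m(-115) = (6543 + 23288) + 22 = 29831 + 22 = 29853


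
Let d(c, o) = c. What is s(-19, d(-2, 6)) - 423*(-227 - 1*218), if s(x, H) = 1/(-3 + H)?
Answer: 941174/5 ≈ 1.8823e+5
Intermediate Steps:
s(-19, d(-2, 6)) - 423*(-227 - 1*218) = 1/(-3 - 2) - 423*(-227 - 1*218) = 1/(-5) - 423*(-227 - 218) = -1/5 - 423*(-445) = -1/5 + 188235 = 941174/5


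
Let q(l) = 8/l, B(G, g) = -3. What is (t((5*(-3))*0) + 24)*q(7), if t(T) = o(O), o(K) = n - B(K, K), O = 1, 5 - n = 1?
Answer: 248/7 ≈ 35.429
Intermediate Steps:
n = 4 (n = 5 - 1*1 = 5 - 1 = 4)
o(K) = 7 (o(K) = 4 - 1*(-3) = 4 + 3 = 7)
t(T) = 7
(t((5*(-3))*0) + 24)*q(7) = (7 + 24)*(8/7) = 31*(8*(⅐)) = 31*(8/7) = 248/7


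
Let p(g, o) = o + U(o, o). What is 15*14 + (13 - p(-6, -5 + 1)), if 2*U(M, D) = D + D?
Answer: 231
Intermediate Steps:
U(M, D) = D (U(M, D) = (D + D)/2 = (2*D)/2 = D)
p(g, o) = 2*o (p(g, o) = o + o = 2*o)
15*14 + (13 - p(-6, -5 + 1)) = 15*14 + (13 - 2*(-5 + 1)) = 210 + (13 - 2*(-4)) = 210 + (13 - 1*(-8)) = 210 + (13 + 8) = 210 + 21 = 231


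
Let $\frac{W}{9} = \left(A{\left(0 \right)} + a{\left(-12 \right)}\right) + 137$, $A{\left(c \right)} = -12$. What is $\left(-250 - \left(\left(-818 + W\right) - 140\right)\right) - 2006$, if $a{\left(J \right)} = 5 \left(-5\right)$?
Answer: $-2198$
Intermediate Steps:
$a{\left(J \right)} = -25$
$W = 900$ ($W = 9 \left(\left(-12 - 25\right) + 137\right) = 9 \left(-37 + 137\right) = 9 \cdot 100 = 900$)
$\left(-250 - \left(\left(-818 + W\right) - 140\right)\right) - 2006 = \left(-250 - \left(\left(-818 + 900\right) - 140\right)\right) - 2006 = \left(-250 - \left(82 - 140\right)\right) - 2006 = \left(-250 - -58\right) - 2006 = \left(-250 + 58\right) - 2006 = -192 - 2006 = -2198$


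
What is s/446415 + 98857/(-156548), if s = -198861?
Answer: -25087513161/23295125140 ≈ -1.0769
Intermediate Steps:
s/446415 + 98857/(-156548) = -198861/446415 + 98857/(-156548) = -198861*1/446415 + 98857*(-1/156548) = -66287/148805 - 98857/156548 = -25087513161/23295125140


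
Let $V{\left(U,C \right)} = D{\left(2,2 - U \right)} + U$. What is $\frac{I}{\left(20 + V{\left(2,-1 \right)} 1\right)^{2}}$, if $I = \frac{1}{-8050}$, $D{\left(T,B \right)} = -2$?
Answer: $- \frac{1}{3220000} \approx -3.1056 \cdot 10^{-7}$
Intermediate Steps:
$V{\left(U,C \right)} = -2 + U$
$I = - \frac{1}{8050} \approx -0.00012422$
$\frac{I}{\left(20 + V{\left(2,-1 \right)} 1\right)^{2}} = - \frac{1}{8050 \left(20 + \left(-2 + 2\right) 1\right)^{2}} = - \frac{1}{8050 \left(20 + 0 \cdot 1\right)^{2}} = - \frac{1}{8050 \left(20 + 0\right)^{2}} = - \frac{1}{8050 \cdot 20^{2}} = - \frac{1}{8050 \cdot 400} = \left(- \frac{1}{8050}\right) \frac{1}{400} = - \frac{1}{3220000}$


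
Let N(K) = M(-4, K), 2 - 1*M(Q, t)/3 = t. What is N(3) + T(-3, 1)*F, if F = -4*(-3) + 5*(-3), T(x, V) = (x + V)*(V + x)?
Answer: -15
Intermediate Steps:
M(Q, t) = 6 - 3*t
N(K) = 6 - 3*K
T(x, V) = (V + x)² (T(x, V) = (V + x)*(V + x) = (V + x)²)
F = -3 (F = 12 - 15 = -3)
N(3) + T(-3, 1)*F = (6 - 3*3) + (1 - 3)²*(-3) = (6 - 9) + (-2)²*(-3) = -3 + 4*(-3) = -3 - 12 = -15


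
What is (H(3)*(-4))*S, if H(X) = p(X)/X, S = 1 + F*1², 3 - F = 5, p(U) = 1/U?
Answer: 4/9 ≈ 0.44444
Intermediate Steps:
p(U) = 1/U
F = -2 (F = 3 - 1*5 = 3 - 5 = -2)
S = -1 (S = 1 - 2*1² = 1 - 2*1 = 1 - 2 = -1)
H(X) = X⁻² (H(X) = 1/(X*X) = X⁻²)
(H(3)*(-4))*S = (-4/3²)*(-1) = ((⅑)*(-4))*(-1) = -4/9*(-1) = 4/9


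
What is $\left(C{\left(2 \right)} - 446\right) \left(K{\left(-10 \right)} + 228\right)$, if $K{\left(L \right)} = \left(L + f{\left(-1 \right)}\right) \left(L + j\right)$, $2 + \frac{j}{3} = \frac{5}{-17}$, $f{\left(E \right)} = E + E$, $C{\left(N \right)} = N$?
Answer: $- \frac{3250080}{17} \approx -1.9118 \cdot 10^{5}$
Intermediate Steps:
$f{\left(E \right)} = 2 E$
$j = - \frac{117}{17}$ ($j = -6 + 3 \frac{5}{-17} = -6 + 3 \cdot 5 \left(- \frac{1}{17}\right) = -6 + 3 \left(- \frac{5}{17}\right) = -6 - \frac{15}{17} = - \frac{117}{17} \approx -6.8824$)
$K{\left(L \right)} = \left(-2 + L\right) \left(- \frac{117}{17} + L\right)$ ($K{\left(L \right)} = \left(L + 2 \left(-1\right)\right) \left(L - \frac{117}{17}\right) = \left(L - 2\right) \left(- \frac{117}{17} + L\right) = \left(-2 + L\right) \left(- \frac{117}{17} + L\right)$)
$\left(C{\left(2 \right)} - 446\right) \left(K{\left(-10 \right)} + 228\right) = \left(2 - 446\right) \left(\left(\frac{234}{17} + \left(-10\right)^{2} - - \frac{1510}{17}\right) + 228\right) = - 444 \left(\left(\frac{234}{17} + 100 + \frac{1510}{17}\right) + 228\right) = - 444 \left(\frac{3444}{17} + 228\right) = \left(-444\right) \frac{7320}{17} = - \frac{3250080}{17}$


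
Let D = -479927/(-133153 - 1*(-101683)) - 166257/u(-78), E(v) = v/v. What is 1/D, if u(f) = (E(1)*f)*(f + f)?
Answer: 1636440/2596769 ≈ 0.63018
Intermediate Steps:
E(v) = 1
u(f) = 2*f² (u(f) = (1*f)*(f + f) = f*(2*f) = 2*f²)
D = 2596769/1636440 (D = -479927/(-133153 - 1*(-101683)) - 166257/(2*(-78)²) = -479927/(-133153 + 101683) - 166257/(2*6084) = -479927/(-31470) - 166257/12168 = -479927*(-1/31470) - 166257*1/12168 = 479927/31470 - 1421/104 = 2596769/1636440 ≈ 1.5868)
1/D = 1/(2596769/1636440) = 1636440/2596769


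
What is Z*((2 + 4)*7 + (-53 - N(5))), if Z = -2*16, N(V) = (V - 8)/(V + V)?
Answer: 1712/5 ≈ 342.40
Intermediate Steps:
N(V) = (-8 + V)/(2*V) (N(V) = (-8 + V)/((2*V)) = (-8 + V)*(1/(2*V)) = (-8 + V)/(2*V))
Z = -32
Z*((2 + 4)*7 + (-53 - N(5))) = -32*((2 + 4)*7 + (-53 - (-8 + 5)/(2*5))) = -32*(6*7 + (-53 - (-3)/(2*5))) = -32*(42 + (-53 - 1*(-3/10))) = -32*(42 + (-53 + 3/10)) = -32*(42 - 527/10) = -32*(-107/10) = 1712/5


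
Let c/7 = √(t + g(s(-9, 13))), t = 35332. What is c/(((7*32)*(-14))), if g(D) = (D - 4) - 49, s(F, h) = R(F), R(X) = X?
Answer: -√35270/448 ≈ -0.41920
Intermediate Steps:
s(F, h) = F
g(D) = -53 + D (g(D) = (-4 + D) - 49 = -53 + D)
c = 7*√35270 (c = 7*√(35332 + (-53 - 9)) = 7*√(35332 - 62) = 7*√35270 ≈ 1314.6)
c/(((7*32)*(-14))) = (7*√35270)/(((7*32)*(-14))) = (7*√35270)/((224*(-14))) = (7*√35270)/(-3136) = (7*√35270)*(-1/3136) = -√35270/448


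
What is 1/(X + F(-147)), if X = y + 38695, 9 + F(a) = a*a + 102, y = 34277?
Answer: 1/94674 ≈ 1.0563e-5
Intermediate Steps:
F(a) = 93 + a**2 (F(a) = -9 + (a*a + 102) = -9 + (a**2 + 102) = -9 + (102 + a**2) = 93 + a**2)
X = 72972 (X = 34277 + 38695 = 72972)
1/(X + F(-147)) = 1/(72972 + (93 + (-147)**2)) = 1/(72972 + (93 + 21609)) = 1/(72972 + 21702) = 1/94674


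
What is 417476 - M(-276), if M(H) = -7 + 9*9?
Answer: 417402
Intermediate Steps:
M(H) = 74 (M(H) = -7 + 81 = 74)
417476 - M(-276) = 417476 - 1*74 = 417476 - 74 = 417402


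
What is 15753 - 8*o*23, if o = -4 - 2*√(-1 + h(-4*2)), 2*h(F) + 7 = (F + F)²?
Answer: 16489 + 184*√494 ≈ 20579.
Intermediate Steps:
h(F) = -7/2 + 2*F² (h(F) = -7/2 + (F + F)²/2 = -7/2 + (2*F)²/2 = -7/2 + (4*F²)/2 = -7/2 + 2*F²)
o = -4 - √494 (o = -4 - 2*√(-1 + (-7/2 + 2*(-4*2)²)) = -4 - 2*√(-1 + (-7/2 + 2*(-8)²)) = -4 - 2*√(-1 + (-7/2 + 2*64)) = -4 - 2*√(-1 + (-7/2 + 128)) = -4 - 2*√(-1 + 249/2) = -4 - √494 ≈ -26.226)
15753 - 8*o*23 = 15753 - 8*(-4 - √494)*23 = 15753 + (32 + 8*√494)*23 = 15753 + (736 + 184*√494) = 16489 + 184*√494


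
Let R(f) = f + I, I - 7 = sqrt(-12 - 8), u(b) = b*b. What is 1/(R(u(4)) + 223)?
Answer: 123/30268 - I*sqrt(5)/30268 ≈ 0.0040637 - 7.3876e-5*I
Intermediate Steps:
u(b) = b**2
I = 7 + 2*I*sqrt(5) (I = 7 + sqrt(-12 - 8) = 7 + sqrt(-20) = 7 + 2*I*sqrt(5) ≈ 7.0 + 4.4721*I)
R(f) = 7 + f + 2*I*sqrt(5) (R(f) = f + (7 + 2*I*sqrt(5)) = 7 + f + 2*I*sqrt(5))
1/(R(u(4)) + 223) = 1/((7 + 4**2 + 2*I*sqrt(5)) + 223) = 1/((7 + 16 + 2*I*sqrt(5)) + 223) = 1/((23 + 2*I*sqrt(5)) + 223) = 1/(246 + 2*I*sqrt(5))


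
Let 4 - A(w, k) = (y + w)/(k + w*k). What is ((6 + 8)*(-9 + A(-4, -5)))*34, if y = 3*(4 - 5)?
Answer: -32368/15 ≈ -2157.9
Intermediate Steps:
y = -3 (y = 3*(-1) = -3)
A(w, k) = 4 - (-3 + w)/(k + k*w) (A(w, k) = 4 - (-3 + w)/(k + w*k) = 4 - (-3 + w)/(k + k*w))
((6 + 8)*(-9 + A(-4, -5)))*34 = ((6 + 8)*(-9 + (3 - 1*(-4) + 4*(-5) + 4*(-5)*(-4))/((-5)*(1 - 4))))*34 = (14*(-9 - 1/5*(3 + 4 - 20 + 80)/(-3)))*34 = (14*(-9 - 1/5*(-1/3)*67))*34 = (14*(-9 + 67/15))*34 = (14*(-68/15))*34 = -952/15*34 = -32368/15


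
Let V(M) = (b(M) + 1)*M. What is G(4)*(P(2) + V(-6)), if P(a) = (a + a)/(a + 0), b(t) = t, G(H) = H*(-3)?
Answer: -384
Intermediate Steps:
G(H) = -3*H
V(M) = M*(1 + M) (V(M) = (M + 1)*M = (1 + M)*M = M*(1 + M))
P(a) = 2 (P(a) = (2*a)/a = 2)
G(4)*(P(2) + V(-6)) = (-3*4)*(2 - 6*(1 - 6)) = -12*(2 - 6*(-5)) = -12*(2 + 30) = -12*32 = -384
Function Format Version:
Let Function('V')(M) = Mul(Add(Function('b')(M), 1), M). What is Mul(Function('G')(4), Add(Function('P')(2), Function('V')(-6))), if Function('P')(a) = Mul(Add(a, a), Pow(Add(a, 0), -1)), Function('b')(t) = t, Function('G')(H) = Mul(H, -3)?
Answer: -384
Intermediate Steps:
Function('G')(H) = Mul(-3, H)
Function('V')(M) = Mul(M, Add(1, M)) (Function('V')(M) = Mul(Add(M, 1), M) = Mul(Add(1, M), M) = Mul(M, Add(1, M)))
Function('P')(a) = 2 (Function('P')(a) = Mul(Mul(2, a), Pow(a, -1)) = 2)
Mul(Function('G')(4), Add(Function('P')(2), Function('V')(-6))) = Mul(Mul(-3, 4), Add(2, Mul(-6, Add(1, -6)))) = Mul(-12, Add(2, Mul(-6, -5))) = Mul(-12, Add(2, 30)) = Mul(-12, 32) = -384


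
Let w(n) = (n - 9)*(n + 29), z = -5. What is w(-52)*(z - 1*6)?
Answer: -15433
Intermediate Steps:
w(n) = (-9 + n)*(29 + n)
w(-52)*(z - 1*6) = (-261 + (-52)**2 + 20*(-52))*(-5 - 1*6) = (-261 + 2704 - 1040)*(-5 - 6) = 1403*(-11) = -15433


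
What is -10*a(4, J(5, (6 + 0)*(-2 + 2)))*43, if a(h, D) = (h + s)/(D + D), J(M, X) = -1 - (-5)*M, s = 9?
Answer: -2795/24 ≈ -116.46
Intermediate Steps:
J(M, X) = -1 + 5*M
a(h, D) = (9 + h)/(2*D) (a(h, D) = (h + 9)/(D + D) = (9 + h)/((2*D)) = (9 + h)*(1/(2*D)) = (9 + h)/(2*D))
-10*a(4, J(5, (6 + 0)*(-2 + 2)))*43 = -5*(9 + 4)/(-1 + 5*5)*43 = -5*13/(-1 + 25)*43 = -5*13/24*43 = -10*13/48*43 = -65/24*43 = -2795/24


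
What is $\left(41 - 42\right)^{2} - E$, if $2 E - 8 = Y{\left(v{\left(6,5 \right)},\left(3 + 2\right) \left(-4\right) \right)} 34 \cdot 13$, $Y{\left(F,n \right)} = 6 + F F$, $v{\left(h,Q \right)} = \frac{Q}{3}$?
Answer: $- \frac{17486}{9} \approx -1942.9$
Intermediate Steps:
$v{\left(h,Q \right)} = \frac{Q}{3}$ ($v{\left(h,Q \right)} = Q \frac{1}{3} = \frac{Q}{3}$)
$Y{\left(F,n \right)} = 6 + F^{2}$
$E = \frac{17495}{9}$ ($E = 4 + \frac{\left(6 + \left(\frac{1}{3} \cdot 5\right)^{2}\right) 34 \cdot 13}{2} = 4 + \frac{\left(6 + \left(\frac{5}{3}\right)^{2}\right) 34 \cdot 13}{2} = 4 + \frac{\left(6 + \frac{25}{9}\right) 34 \cdot 13}{2} = 4 + \frac{\frac{79}{9} \cdot 34 \cdot 13}{2} = 4 + \frac{\frac{2686}{9} \cdot 13}{2} = 4 + \frac{1}{2} \cdot \frac{34918}{9} = 4 + \frac{17459}{9} = \frac{17495}{9} \approx 1943.9$)
$\left(41 - 42\right)^{2} - E = \left(41 - 42\right)^{2} - \frac{17495}{9} = \left(-1\right)^{2} - \frac{17495}{9} = 1 - \frac{17495}{9} = - \frac{17486}{9}$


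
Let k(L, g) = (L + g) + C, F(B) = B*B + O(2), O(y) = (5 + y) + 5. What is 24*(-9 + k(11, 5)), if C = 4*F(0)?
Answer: 1320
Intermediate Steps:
O(y) = 10 + y
F(B) = 12 + B**2 (F(B) = B*B + (10 + 2) = B**2 + 12 = 12 + B**2)
C = 48 (C = 4*(12 + 0**2) = 4*(12 + 0) = 4*12 = 48)
k(L, g) = 48 + L + g (k(L, g) = (L + g) + 48 = 48 + L + g)
24*(-9 + k(11, 5)) = 24*(-9 + (48 + 11 + 5)) = 24*(-9 + 64) = 24*55 = 1320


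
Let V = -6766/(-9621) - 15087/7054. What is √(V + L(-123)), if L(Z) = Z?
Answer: I*√63681493997358470/22622178 ≈ 11.155*I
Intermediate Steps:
V = -97424663/67866534 (V = -6766*(-1/9621) - 15087*1/7054 = 6766/9621 - 15087/7054 = -97424663/67866534 ≈ -1.4355)
√(V + L(-123)) = √(-97424663/67866534 - 123) = √(-8445008345/67866534) = I*√63681493997358470/22622178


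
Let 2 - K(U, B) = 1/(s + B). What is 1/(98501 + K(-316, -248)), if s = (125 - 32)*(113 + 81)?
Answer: 17794/1752762381 ≈ 1.0152e-5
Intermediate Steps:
s = 18042 (s = 93*194 = 18042)
K(U, B) = 2 - 1/(18042 + B)
1/(98501 + K(-316, -248)) = 1/(98501 + (36083 + 2*(-248))/(18042 - 248)) = 1/(98501 + (36083 - 496)/17794) = 1/(98501 + (1/17794)*35587) = 1/(98501 + 35587/17794) = 1/(1752762381/17794) = 17794/1752762381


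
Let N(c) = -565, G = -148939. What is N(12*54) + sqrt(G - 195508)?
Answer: -565 + I*sqrt(344447) ≈ -565.0 + 586.9*I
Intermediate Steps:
N(12*54) + sqrt(G - 195508) = -565 + sqrt(-148939 - 195508) = -565 + sqrt(-344447) = -565 + I*sqrt(344447)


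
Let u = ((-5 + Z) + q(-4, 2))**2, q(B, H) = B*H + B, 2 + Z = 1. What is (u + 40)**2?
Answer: 132496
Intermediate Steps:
Z = -1 (Z = -2 + 1 = -1)
q(B, H) = B + B*H
u = 324 (u = ((-5 - 1) - 4*(1 + 2))**2 = (-6 - 4*3)**2 = (-6 - 12)**2 = (-18)**2 = 324)
(u + 40)**2 = (324 + 40)**2 = 364**2 = 132496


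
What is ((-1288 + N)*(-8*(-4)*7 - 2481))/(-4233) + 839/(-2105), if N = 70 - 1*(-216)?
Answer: -1588012819/2970155 ≈ -534.66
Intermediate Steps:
N = 286 (N = 70 + 216 = 286)
((-1288 + N)*(-8*(-4)*7 - 2481))/(-4233) + 839/(-2105) = ((-1288 + 286)*(-8*(-4)*7 - 2481))/(-4233) + 839/(-2105) = -1002*(32*7 - 2481)*(-1/4233) + 839*(-1/2105) = -1002*(224 - 2481)*(-1/4233) - 839/2105 = -1002*(-2257)*(-1/4233) - 839/2105 = 2261514*(-1/4233) - 839/2105 = -753838/1411 - 839/2105 = -1588012819/2970155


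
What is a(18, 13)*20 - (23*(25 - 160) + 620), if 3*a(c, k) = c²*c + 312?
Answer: 43445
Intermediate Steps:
a(c, k) = 104 + c³/3 (a(c, k) = (c²*c + 312)/3 = (c³ + 312)/3 = (312 + c³)/3 = 104 + c³/3)
a(18, 13)*20 - (23*(25 - 160) + 620) = (104 + (⅓)*18³)*20 - (23*(25 - 160) + 620) = (104 + (⅓)*5832)*20 - (23*(-135) + 620) = (104 + 1944)*20 - (-3105 + 620) = 2048*20 - 1*(-2485) = 40960 + 2485 = 43445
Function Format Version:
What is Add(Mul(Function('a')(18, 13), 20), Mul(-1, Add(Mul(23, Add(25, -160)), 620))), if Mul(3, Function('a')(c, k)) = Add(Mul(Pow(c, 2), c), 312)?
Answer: 43445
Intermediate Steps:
Function('a')(c, k) = Add(104, Mul(Rational(1, 3), Pow(c, 3))) (Function('a')(c, k) = Mul(Rational(1, 3), Add(Mul(Pow(c, 2), c), 312)) = Mul(Rational(1, 3), Add(Pow(c, 3), 312)) = Mul(Rational(1, 3), Add(312, Pow(c, 3))) = Add(104, Mul(Rational(1, 3), Pow(c, 3))))
Add(Mul(Function('a')(18, 13), 20), Mul(-1, Add(Mul(23, Add(25, -160)), 620))) = Add(Mul(Add(104, Mul(Rational(1, 3), Pow(18, 3))), 20), Mul(-1, Add(Mul(23, Add(25, -160)), 620))) = Add(Mul(Add(104, Mul(Rational(1, 3), 5832)), 20), Mul(-1, Add(Mul(23, -135), 620))) = Add(Mul(Add(104, 1944), 20), Mul(-1, Add(-3105, 620))) = Add(Mul(2048, 20), Mul(-1, -2485)) = Add(40960, 2485) = 43445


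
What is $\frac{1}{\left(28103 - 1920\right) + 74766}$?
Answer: $\frac{1}{100949} \approx 9.906 \cdot 10^{-6}$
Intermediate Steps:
$\frac{1}{\left(28103 - 1920\right) + 74766} = \frac{1}{26183 + 74766} = \frac{1}{100949}$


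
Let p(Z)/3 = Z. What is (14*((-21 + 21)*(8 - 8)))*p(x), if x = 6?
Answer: 0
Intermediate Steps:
p(Z) = 3*Z
(14*((-21 + 21)*(8 - 8)))*p(x) = (14*((-21 + 21)*(8 - 8)))*(3*6) = (14*(0*0))*18 = (14*0)*18 = 0*18 = 0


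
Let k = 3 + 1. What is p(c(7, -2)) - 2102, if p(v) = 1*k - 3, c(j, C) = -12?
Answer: -2101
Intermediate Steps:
k = 4
p(v) = 1 (p(v) = 1*4 - 3 = 4 - 3 = 1)
p(c(7, -2)) - 2102 = 1 - 2102 = -2101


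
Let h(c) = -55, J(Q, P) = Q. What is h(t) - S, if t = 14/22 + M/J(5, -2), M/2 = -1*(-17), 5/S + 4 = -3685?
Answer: -202890/3689 ≈ -54.999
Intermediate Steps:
S = -5/3689 (S = 5/(-4 - 3685) = 5/(-3689) = 5*(-1/3689) = -5/3689 ≈ -0.0013554)
M = 34 (M = 2*(-1*(-17)) = 2*17 = 34)
t = 409/55 (t = 14/22 + 34/5 = 14*(1/22) + 34*(⅕) = 7/11 + 34/5 = 409/55 ≈ 7.4364)
h(t) - S = -55 - 1*(-5/3689) = -55 + 5/3689 = -202890/3689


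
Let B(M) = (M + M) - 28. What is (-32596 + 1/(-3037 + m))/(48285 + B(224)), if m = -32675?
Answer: -68474609/102314880 ≈ -0.66925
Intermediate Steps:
B(M) = -28 + 2*M (B(M) = 2*M - 28 = -28 + 2*M)
(-32596 + 1/(-3037 + m))/(48285 + B(224)) = (-32596 + 1/(-3037 - 32675))/(48285 + (-28 + 2*224)) = (-32596 + 1/(-35712))/(48285 + (-28 + 448)) = (-32596 - 1/35712)/(48285 + 420) = -1164068353/35712/48705 = -1164068353/35712*1/48705 = -68474609/102314880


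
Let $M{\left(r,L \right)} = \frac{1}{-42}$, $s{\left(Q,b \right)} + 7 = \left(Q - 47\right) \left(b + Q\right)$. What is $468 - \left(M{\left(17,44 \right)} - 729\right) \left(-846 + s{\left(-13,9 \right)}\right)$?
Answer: $- \frac{18749791}{42} \approx -4.4642 \cdot 10^{5}$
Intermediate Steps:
$s{\left(Q,b \right)} = -7 + \left(-47 + Q\right) \left(Q + b\right)$ ($s{\left(Q,b \right)} = -7 + \left(Q - 47\right) \left(b + Q\right) = -7 + \left(-47 + Q\right) \left(Q + b\right)$)
$M{\left(r,L \right)} = - \frac{1}{42}$
$468 - \left(M{\left(17,44 \right)} - 729\right) \left(-846 + s{\left(-13,9 \right)}\right) = 468 - \left(- \frac{1}{42} - 729\right) \left(-846 - \left(-64 - 169\right)\right) = 468 - - \frac{30619 \left(-846 - -233\right)}{42} = 468 - - \frac{30619 \left(-846 + 233\right)}{42} = 468 - \left(- \frac{30619}{42}\right) \left(-613\right) = 468 - \frac{18769447}{42} = - \frac{18749791}{42}$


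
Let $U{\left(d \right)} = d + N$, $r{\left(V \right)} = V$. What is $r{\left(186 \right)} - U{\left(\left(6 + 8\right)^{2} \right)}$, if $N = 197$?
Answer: $-207$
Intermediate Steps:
$U{\left(d \right)} = 197 + d$ ($U{\left(d \right)} = d + 197 = 197 + d$)
$r{\left(186 \right)} - U{\left(\left(6 + 8\right)^{2} \right)} = 186 - \left(197 + \left(6 + 8\right)^{2}\right) = 186 - \left(197 + 14^{2}\right) = 186 - \left(197 + 196\right) = 186 - 393 = -207$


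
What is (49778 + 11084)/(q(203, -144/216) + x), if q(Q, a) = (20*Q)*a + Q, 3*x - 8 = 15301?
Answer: 91293/3899 ≈ 23.414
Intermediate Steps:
x = 5103 (x = 8/3 + (⅓)*15301 = 8/3 + 15301/3 = 5103)
q(Q, a) = Q + 20*Q*a (q(Q, a) = 20*Q*a + Q = Q + 20*Q*a)
(49778 + 11084)/(q(203, -144/216) + x) = (49778 + 11084)/(203*(1 + 20*(-144/216)) + 5103) = 60862/(203*(1 + 20*(-144*1/216)) + 5103) = 60862/(203*(1 + 20*(-⅔)) + 5103) = 60862/(203*(1 - 40/3) + 5103) = 60862/(203*(-37/3) + 5103) = 60862/(-7511/3 + 5103) = 60862/(7798/3) = 60862*(3/7798) = 91293/3899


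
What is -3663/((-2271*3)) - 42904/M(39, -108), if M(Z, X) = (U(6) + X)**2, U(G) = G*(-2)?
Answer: -3327191/1362600 ≈ -2.4418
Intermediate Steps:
U(G) = -2*G
M(Z, X) = (-12 + X)**2 (M(Z, X) = (-2*6 + X)**2 = (-12 + X)**2)
-3663/((-2271*3)) - 42904/M(39, -108) = -3663/((-2271*3)) - 42904/(-12 - 108)**2 = -3663/(-6813) - 42904/((-120)**2) = -3663*(-1/6813) - 42904/14400 = 407/757 - 42904*1/14400 = 407/757 - 5363/1800 = -3327191/1362600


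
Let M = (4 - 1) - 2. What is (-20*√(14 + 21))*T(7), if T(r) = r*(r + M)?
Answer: -1120*√35 ≈ -6626.0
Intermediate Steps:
M = 1 (M = 3 - 2 = 1)
T(r) = r*(1 + r) (T(r) = r*(r + 1) = r*(1 + r))
(-20*√(14 + 21))*T(7) = (-20*√(14 + 21))*(7*(1 + 7)) = (-20*√35)*(7*8) = -20*√35*56 = -1120*√35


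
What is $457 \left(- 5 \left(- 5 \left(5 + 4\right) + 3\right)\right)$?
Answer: $95970$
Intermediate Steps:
$457 \left(- 5 \left(- 5 \left(5 + 4\right) + 3\right)\right) = 457 \left(- 5 \left(\left(-5\right) 9 + 3\right)\right) = 457 \left(- 5 \left(-45 + 3\right)\right) = 457 \left(\left(-5\right) \left(-42\right)\right) = 457 \cdot 210 = 95970$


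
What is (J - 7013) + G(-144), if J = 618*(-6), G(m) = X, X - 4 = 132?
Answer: -10585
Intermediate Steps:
X = 136 (X = 4 + 132 = 136)
G(m) = 136
J = -3708
(J - 7013) + G(-144) = (-3708 - 7013) + 136 = -10721 + 136 = -10585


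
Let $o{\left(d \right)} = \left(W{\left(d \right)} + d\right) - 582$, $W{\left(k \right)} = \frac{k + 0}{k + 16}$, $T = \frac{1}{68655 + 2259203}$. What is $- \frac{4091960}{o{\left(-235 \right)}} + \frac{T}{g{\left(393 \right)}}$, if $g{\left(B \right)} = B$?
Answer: $\frac{51239460330419453}{10217024630592} \approx 5015.1$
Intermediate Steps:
$T = \frac{1}{2327858} \approx 4.2958 \cdot 10^{-7}$
$W{\left(k \right)} = \frac{k}{16 + k}$
$o{\left(d \right)} = -582 + d + \frac{d}{16 + d}$ ($o{\left(d \right)} = \left(\frac{d}{16 + d} + d\right) - 582 = \left(d + \frac{d}{16 + d}\right) - 582 = -582 + d + \frac{d}{16 + d}$)
$- \frac{4091960}{o{\left(-235 \right)}} + \frac{T}{g{\left(393 \right)}} = - \frac{4091960}{\frac{1}{16 - 235} \left(-235 + \left(-582 - 235\right) \left(16 - 235\right)\right)} + \frac{1}{2327858 \cdot 393} = - \frac{4091960}{\frac{1}{-219} \left(-235 - -178923\right)} + \frac{1}{2327858} \cdot \frac{1}{393} = - \frac{4091960}{\left(- \frac{1}{219}\right) \left(-235 + 178923\right)} + \frac{1}{914848194} = - \frac{4091960}{\left(- \frac{1}{219}\right) 178688} + \frac{1}{914848194} = - \frac{4091960}{- \frac{178688}{219}} + \frac{1}{914848194} = \left(-4091960\right) \left(- \frac{219}{178688}\right) + \frac{1}{914848194} = \frac{112017405}{22336} + \frac{1}{914848194} = \frac{51239460330419453}{10217024630592}$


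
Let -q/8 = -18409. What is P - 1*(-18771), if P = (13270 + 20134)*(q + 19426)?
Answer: 5568398763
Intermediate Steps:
q = 147272 (q = -8*(-18409) = 147272)
P = 5568379992 (P = (13270 + 20134)*(147272 + 19426) = 33404*166698 = 5568379992)
P - 1*(-18771) = 5568379992 - 1*(-18771) = 5568379992 + 18771 = 5568398763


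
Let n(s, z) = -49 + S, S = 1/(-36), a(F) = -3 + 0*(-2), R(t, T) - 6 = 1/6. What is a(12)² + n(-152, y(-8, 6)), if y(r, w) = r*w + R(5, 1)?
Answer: -1441/36 ≈ -40.028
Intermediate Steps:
R(t, T) = 37/6 (R(t, T) = 6 + 1/6 = 6 + ⅙ = 37/6)
a(F) = -3 (a(F) = -3 + 0 = -3)
y(r, w) = 37/6 + r*w (y(r, w) = r*w + 37/6 = 37/6 + r*w)
S = -1/36 (S = 1*(-1/36) = -1/36 ≈ -0.027778)
n(s, z) = -1765/36 (n(s, z) = -49 - 1/36 = -1765/36)
a(12)² + n(-152, y(-8, 6)) = (-3)² - 1765/36 = 9 - 1765/36 = -1441/36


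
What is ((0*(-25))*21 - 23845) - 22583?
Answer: -46428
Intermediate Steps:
((0*(-25))*21 - 23845) - 22583 = (0*21 - 23845) - 22583 = (0 - 23845) - 22583 = -23845 - 22583 = -46428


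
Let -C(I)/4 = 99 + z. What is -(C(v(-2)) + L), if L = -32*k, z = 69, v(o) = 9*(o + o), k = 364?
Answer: 12320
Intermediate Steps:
v(o) = 18*o (v(o) = 9*(2*o) = 18*o)
L = -11648 (L = -32*364 = -11648)
C(I) = -672 (C(I) = -4*(99 + 69) = -4*168 = -672)
-(C(v(-2)) + L) = -(-672 - 11648) = -1*(-12320) = 12320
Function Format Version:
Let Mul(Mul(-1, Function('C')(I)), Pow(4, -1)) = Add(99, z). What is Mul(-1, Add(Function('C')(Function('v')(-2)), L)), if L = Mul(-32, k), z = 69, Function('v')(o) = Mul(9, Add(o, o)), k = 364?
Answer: 12320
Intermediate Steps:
Function('v')(o) = Mul(18, o) (Function('v')(o) = Mul(9, Mul(2, o)) = Mul(18, o))
L = -11648 (L = Mul(-32, 364) = -11648)
Function('C')(I) = -672 (Function('C')(I) = Mul(-4, Add(99, 69)) = Mul(-4, 168) = -672)
Mul(-1, Add(Function('C')(Function('v')(-2)), L)) = Mul(-1, Add(-672, -11648)) = Mul(-1, -12320) = 12320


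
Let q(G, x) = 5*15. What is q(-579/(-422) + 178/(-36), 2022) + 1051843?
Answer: 1051918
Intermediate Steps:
q(G, x) = 75
q(-579/(-422) + 178/(-36), 2022) + 1051843 = 75 + 1051843 = 1051918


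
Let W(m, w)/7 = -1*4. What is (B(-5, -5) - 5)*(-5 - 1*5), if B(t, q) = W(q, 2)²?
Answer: -7790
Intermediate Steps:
W(m, w) = -28 (W(m, w) = 7*(-1*4) = 7*(-4) = -28)
B(t, q) = 784 (B(t, q) = (-28)² = 784)
(B(-5, -5) - 5)*(-5 - 1*5) = (784 - 5)*(-5 - 1*5) = 779*(-5 - 5) = 779*(-10) = -7790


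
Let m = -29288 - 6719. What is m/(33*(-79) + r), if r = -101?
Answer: 36007/2708 ≈ 13.297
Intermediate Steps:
m = -36007
m/(33*(-79) + r) = -36007/(33*(-79) - 101) = -36007/(-2607 - 101) = -36007/(-2708) = -36007*(-1/2708) = 36007/2708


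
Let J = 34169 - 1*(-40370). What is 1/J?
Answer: 1/74539 ≈ 1.3416e-5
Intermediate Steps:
J = 74539 (J = 34169 + 40370 = 74539)
1/J = 1/74539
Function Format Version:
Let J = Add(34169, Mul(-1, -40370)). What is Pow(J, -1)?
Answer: Rational(1, 74539) ≈ 1.3416e-5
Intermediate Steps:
J = 74539 (J = Add(34169, 40370) = 74539)
Pow(J, -1) = Pow(74539, -1) = Rational(1, 74539)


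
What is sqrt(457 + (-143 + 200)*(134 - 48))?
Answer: sqrt(5359) ≈ 73.205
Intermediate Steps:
sqrt(457 + (-143 + 200)*(134 - 48)) = sqrt(457 + 57*86) = sqrt(457 + 4902) = sqrt(5359)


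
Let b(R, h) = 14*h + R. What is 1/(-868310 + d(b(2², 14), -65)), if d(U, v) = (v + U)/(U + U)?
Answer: -80/69464773 ≈ -1.1517e-6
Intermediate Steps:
b(R, h) = R + 14*h
d(U, v) = (U + v)/(2*U) (d(U, v) = (U + v)/((2*U)) = (U + v)*(1/(2*U)) = (U + v)/(2*U))
1/(-868310 + d(b(2², 14), -65)) = 1/(-868310 + ((2² + 14*14) - 65)/(2*(2² + 14*14))) = 1/(-868310 + ((4 + 196) - 65)/(2*(4 + 196))) = 1/(-868310 + (½)*(200 - 65)/200) = 1/(-868310 + (½)*(1/200)*135) = 1/(-868310 + 27/80) = 1/(-69464773/80) = -80/69464773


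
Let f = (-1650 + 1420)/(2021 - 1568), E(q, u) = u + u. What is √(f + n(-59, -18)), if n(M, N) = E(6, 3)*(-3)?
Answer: 8*I*√59343/453 ≈ 4.3021*I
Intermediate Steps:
E(q, u) = 2*u
n(M, N) = -18 (n(M, N) = (2*3)*(-3) = 6*(-3) = -18)
f = -230/453 ≈ -0.50773
√(f + n(-59, -18)) = √(-230/453 - 18) = √(-8384/453) = 8*I*√59343/453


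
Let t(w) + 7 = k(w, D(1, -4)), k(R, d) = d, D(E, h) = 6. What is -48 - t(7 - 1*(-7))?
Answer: -47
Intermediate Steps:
t(w) = -1 (t(w) = -7 + 6 = -1)
-48 - t(7 - 1*(-7)) = -48 - 1*(-1) = -48 + 1 = -47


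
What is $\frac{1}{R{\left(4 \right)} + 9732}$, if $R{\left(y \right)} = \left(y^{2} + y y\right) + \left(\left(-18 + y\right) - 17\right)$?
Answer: $\frac{1}{9733} \approx 0.00010274$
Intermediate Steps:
$R{\left(y \right)} = -35 + y + 2 y^{2}$ ($R{\left(y \right)} = \left(y^{2} + y^{2}\right) + \left(-35 + y\right) = 2 y^{2} + \left(-35 + y\right) = -35 + y + 2 y^{2}$)
$\frac{1}{R{\left(4 \right)} + 9732} = \frac{1}{\left(-35 + 4 + 2 \cdot 4^{2}\right) + 9732} = \frac{1}{\left(-35 + 4 + 2 \cdot 16\right) + 9732} = \frac{1}{\left(-35 + 4 + 32\right) + 9732} = \frac{1}{1 + 9732} = \frac{1}{9733}$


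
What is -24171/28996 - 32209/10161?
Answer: -1179533695/294628356 ≈ -4.0035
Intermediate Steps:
-24171/28996 - 32209/10161 = -1179533695/294628356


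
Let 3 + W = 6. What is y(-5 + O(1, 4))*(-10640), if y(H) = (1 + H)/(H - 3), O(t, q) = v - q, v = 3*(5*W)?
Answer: -393680/33 ≈ -11930.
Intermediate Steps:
W = 3 (W = -3 + 6 = 3)
v = 45 (v = 3*(5*3) = 3*15 = 45)
O(t, q) = 45 - q
y(H) = (1 + H)/(-3 + H)
y(-5 + O(1, 4))*(-10640) = ((1 + (-5 + (45 - 1*4)))/(-3 + (-5 + (45 - 1*4))))*(-10640) = ((1 + (-5 + (45 - 4)))/(-3 + (-5 + (45 - 4))))*(-10640) = ((1 + (-5 + 41))/(-3 + (-5 + 41)))*(-10640) = ((1 + 36)/(-3 + 36))*(-10640) = (37/33)*(-10640) = -393680/33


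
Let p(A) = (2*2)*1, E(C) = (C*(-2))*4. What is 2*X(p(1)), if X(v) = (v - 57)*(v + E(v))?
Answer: 2968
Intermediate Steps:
E(C) = -8*C (E(C) = -2*C*4 = -8*C)
p(A) = 4 (p(A) = 4*1 = 4)
X(v) = -7*v*(-57 + v) (X(v) = (v - 57)*(v - 8*v) = (-57 + v)*(-7*v) = -7*v*(-57 + v))
2*X(p(1)) = 2*(7*4*(57 - 1*4)) = 2*(7*4*(57 - 4)) = 2*(7*4*53) = 2*1484 = 2968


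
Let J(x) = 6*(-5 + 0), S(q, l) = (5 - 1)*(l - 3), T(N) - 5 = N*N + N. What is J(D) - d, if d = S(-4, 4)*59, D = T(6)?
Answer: -266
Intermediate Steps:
T(N) = 5 + N + N² (T(N) = 5 + (N*N + N) = 5 + (N² + N) = 5 + (N + N²) = 5 + N + N²)
D = 47 (D = 5 + 6 + 6² = 5 + 6 + 36 = 47)
S(q, l) = -12 + 4*l (S(q, l) = 4*(-3 + l) = -12 + 4*l)
J(x) = -30 (J(x) = 6*(-5) = -30)
d = 236 (d = (-12 + 4*4)*59 = (-12 + 16)*59 = 4*59 = 236)
J(D) - d = -30 - 1*236 = -30 - 236 = -266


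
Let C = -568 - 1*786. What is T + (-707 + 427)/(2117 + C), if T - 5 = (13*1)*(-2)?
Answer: -2329/109 ≈ -21.367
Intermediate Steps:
C = -1354 (C = -568 - 786 = -1354)
T = -21 (T = 5 + (13*1)*(-2) = 5 + 13*(-2) = 5 - 26 = -21)
T + (-707 + 427)/(2117 + C) = -21 + (-707 + 427)/(2117 - 1354) = -21 - 280/763 = -21 - 280*1/763 = -21 - 40/109 = -2329/109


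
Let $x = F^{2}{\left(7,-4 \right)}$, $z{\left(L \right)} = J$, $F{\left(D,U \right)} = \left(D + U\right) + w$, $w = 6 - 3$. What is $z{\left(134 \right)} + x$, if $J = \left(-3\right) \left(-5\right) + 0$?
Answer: $51$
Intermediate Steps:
$w = 3$
$J = 15$ ($J = 15 + 0 = 15$)
$F{\left(D,U \right)} = 3 + D + U$ ($F{\left(D,U \right)} = \left(D + U\right) + 3 = 3 + D + U$)
$z{\left(L \right)} = 15$
$x = 36$ ($x = \left(3 + 7 - 4\right)^{2} = 6^{2} = 36$)
$z{\left(134 \right)} + x = 15 + 36 = 51$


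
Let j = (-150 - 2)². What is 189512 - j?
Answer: 166408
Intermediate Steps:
j = 23104 (j = (-152)² = 23104)
189512 - j = 189512 - 1*23104 = 189512 - 23104 = 166408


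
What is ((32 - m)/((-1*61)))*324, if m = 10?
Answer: -7128/61 ≈ -116.85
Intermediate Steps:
((32 - m)/((-1*61)))*324 = ((32 - 1*10)/((-1*61)))*324 = ((32 - 10)/(-61))*324 = (22*(-1/61))*324 = -22/61*324 = -7128/61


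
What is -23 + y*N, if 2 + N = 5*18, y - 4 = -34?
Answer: -2663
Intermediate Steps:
y = -30 (y = 4 - 34 = -30)
N = 88 (N = -2 + 5*18 = -2 + 90 = 88)
-23 + y*N = -23 - 30*88 = -23 - 2640 = -2663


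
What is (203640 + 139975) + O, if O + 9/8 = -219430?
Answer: 993471/8 ≈ 1.2418e+5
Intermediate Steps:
O = -1755449/8 (O = -9/8 - 219430 = -1755449/8 ≈ -2.1943e+5)
(203640 + 139975) + O = (203640 + 139975) - 1755449/8 = 343615 - 1755449/8 = 993471/8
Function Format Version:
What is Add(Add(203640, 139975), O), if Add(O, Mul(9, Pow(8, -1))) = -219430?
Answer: Rational(993471, 8) ≈ 1.2418e+5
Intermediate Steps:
O = Rational(-1755449, 8) (O = Add(Rational(-9, 8), -219430) = Rational(-1755449, 8) ≈ -2.1943e+5)
Add(Add(203640, 139975), O) = Add(Add(203640, 139975), Rational(-1755449, 8)) = Add(343615, Rational(-1755449, 8)) = Rational(993471, 8)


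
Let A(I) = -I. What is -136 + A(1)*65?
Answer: -201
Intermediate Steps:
-136 + A(1)*65 = -136 - 1*1*65 = -136 - 1*65 = -136 - 65 = -201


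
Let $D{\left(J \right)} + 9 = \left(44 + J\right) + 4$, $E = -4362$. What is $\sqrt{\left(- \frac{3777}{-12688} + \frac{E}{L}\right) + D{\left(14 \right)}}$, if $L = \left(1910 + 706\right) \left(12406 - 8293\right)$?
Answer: $\frac{\sqrt{11975655313107373277}}{474020508} \approx 7.3005$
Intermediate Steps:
$L = 10759608$ ($L = 2616 \cdot 4113 = 10759608$)
$D{\left(J \right)} = 39 + J$ ($D{\left(J \right)} = -9 + \left(\left(44 + J\right) + 4\right) = -9 + \left(48 + J\right) = 39 + J$)
$\sqrt{\left(- \frac{3777}{-12688} + \frac{E}{L}\right) + D{\left(14 \right)}} = \sqrt{\left(- \frac{3777}{-12688} - \frac{4362}{10759608}\right) + \left(39 + 14\right)} = \sqrt{\left(\left(-3777\right) \left(- \frac{1}{12688}\right) - \frac{727}{1793268}\right) + 53} = \sqrt{\left(\frac{3777}{12688} - \frac{727}{1793268}\right) + 53} = \sqrt{\frac{1690987265}{5688246096} + 53} = \sqrt{\frac{303168030353}{5688246096}} = \frac{\sqrt{11975655313107373277}}{474020508}$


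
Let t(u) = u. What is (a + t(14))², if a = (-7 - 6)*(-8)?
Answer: 13924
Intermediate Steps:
a = 104 (a = -13*(-8) = 104)
(a + t(14))² = (104 + 14)² = 118² = 13924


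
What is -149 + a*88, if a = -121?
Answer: -10797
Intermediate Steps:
-149 + a*88 = -149 - 121*88 = -149 - 10648 = -10797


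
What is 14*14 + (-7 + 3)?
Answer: 192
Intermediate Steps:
14*14 + (-7 + 3) = 196 - 4 = 192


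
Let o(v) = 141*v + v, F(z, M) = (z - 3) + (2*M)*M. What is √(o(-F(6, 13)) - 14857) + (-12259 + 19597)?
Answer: 7338 + 3*I*√7031 ≈ 7338.0 + 251.55*I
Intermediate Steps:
F(z, M) = -3 + z + 2*M² (F(z, M) = (-3 + z) + 2*M² = -3 + z + 2*M²)
o(v) = 142*v
√(o(-F(6, 13)) - 14857) + (-12259 + 19597) = √(142*(-(-3 + 6 + 2*13²)) - 14857) + (-12259 + 19597) = √(142*(-(-3 + 6 + 2*169)) - 14857) + 7338 = √(142*(-(-3 + 6 + 338)) - 14857) + 7338 = √(142*(-1*341) - 14857) + 7338 = √(142*(-341) - 14857) + 7338 = √(-48422 - 14857) + 7338 = √(-63279) + 7338 = 3*I*√7031 + 7338 = 7338 + 3*I*√7031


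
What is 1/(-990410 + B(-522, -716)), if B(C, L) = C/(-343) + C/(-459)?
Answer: -17493/17325195614 ≈ -1.0097e-6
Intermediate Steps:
B(C, L) = -802*C/157437 (B(C, L) = C*(-1/343) + C*(-1/459) = -C/343 - C/459 = -802*C/157437)
1/(-990410 + B(-522, -716)) = 1/(-990410 - 802/157437*(-522)) = 1/(-990410 + 46516/17493) = 1/(-17325195614/17493) = -17493/17325195614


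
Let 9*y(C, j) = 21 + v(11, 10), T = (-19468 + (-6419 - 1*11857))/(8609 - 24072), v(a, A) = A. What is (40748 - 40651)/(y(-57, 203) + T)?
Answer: 1928457/117007 ≈ 16.482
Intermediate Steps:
T = 5392/2209 (T = (-19468 + (-6419 - 11857))/(-15463) = (-19468 - 18276)*(-1/15463) = -37744*(-1/15463) = 5392/2209 ≈ 2.4409)
y(C, j) = 31/9 (y(C, j) = (21 + 10)/9 = (⅑)*31 = 31/9)
(40748 - 40651)/(y(-57, 203) + T) = (40748 - 40651)/(31/9 + 5392/2209) = 97/(117007/19881) = 97*(19881/117007) = 1928457/117007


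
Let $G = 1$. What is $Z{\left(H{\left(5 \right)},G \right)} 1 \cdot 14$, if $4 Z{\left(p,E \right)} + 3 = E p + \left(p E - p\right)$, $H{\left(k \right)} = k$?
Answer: $7$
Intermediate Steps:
$Z{\left(p,E \right)} = - \frac{3}{4} - \frac{p}{4} + \frac{E p}{2}$ ($Z{\left(p,E \right)} = - \frac{3}{4} + \frac{E p + \left(p E - p\right)}{4} = - \frac{3}{4} + \frac{E p + \left(E p - p\right)}{4} = - \frac{3}{4} + \frac{E p + \left(- p + E p\right)}{4} = - \frac{3}{4} + \frac{- p + 2 E p}{4} = - \frac{3}{4} + \left(- \frac{p}{4} + \frac{E p}{2}\right) = - \frac{3}{4} - \frac{p}{4} + \frac{E p}{2}$)
$Z{\left(H{\left(5 \right)},G \right)} 1 \cdot 14 = \left(- \frac{3}{4} - \frac{5}{4} + \frac{1}{2} \cdot 1 \cdot 5\right) 1 \cdot 14 = \left(- \frac{3}{4} - \frac{5}{4} + \frac{5}{2}\right) 1 \cdot 14 = \frac{1}{2} \cdot 1 \cdot 14 = \frac{1}{2} \cdot 14 = 7$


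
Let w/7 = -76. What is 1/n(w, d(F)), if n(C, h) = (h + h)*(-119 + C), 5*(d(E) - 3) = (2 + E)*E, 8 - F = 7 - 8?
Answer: -5/148428 ≈ -3.3686e-5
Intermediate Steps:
w = -532 (w = 7*(-76) = -532)
F = 9 (F = 8 - (7 - 8) = 8 - 1*(-1) = 8 + 1 = 9)
d(E) = 3 + E*(2 + E)/5 (d(E) = 3 + ((2 + E)*E)/5 = 3 + (E*(2 + E))/5 = 3 + E*(2 + E)/5)
n(C, h) = 2*h*(-119 + C) (n(C, h) = (2*h)*(-119 + C) = 2*h*(-119 + C))
1/n(w, d(F)) = 1/(2*(3 + (⅕)*9² + (⅖)*9)*(-119 - 532)) = 1/(2*(3 + (⅕)*81 + 18/5)*(-651)) = 1/(2*(3 + 81/5 + 18/5)*(-651)) = 1/(2*(114/5)*(-651)) = 1/(-148428/5) = -5/148428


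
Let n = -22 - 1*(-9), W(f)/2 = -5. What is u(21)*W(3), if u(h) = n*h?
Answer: 2730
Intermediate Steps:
W(f) = -10 (W(f) = 2*(-5) = -10)
n = -13 (n = -22 + 9 = -13)
u(h) = -13*h
u(21)*W(3) = -13*21*(-10) = -273*(-10) = 2730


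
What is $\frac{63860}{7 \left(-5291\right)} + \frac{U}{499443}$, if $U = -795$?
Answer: $- \frac{1520184495}{880850971} \approx -1.7258$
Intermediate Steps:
$\frac{63860}{7 \left(-5291\right)} + \frac{U}{499443} = \frac{63860}{7 \left(-5291\right)} - \frac{795}{499443} = \frac{63860}{-37037} - \frac{265}{166481} = 63860 \left(- \frac{1}{37037}\right) - \frac{265}{166481} = - \frac{63860}{37037} - \frac{265}{166481} = - \frac{1520184495}{880850971}$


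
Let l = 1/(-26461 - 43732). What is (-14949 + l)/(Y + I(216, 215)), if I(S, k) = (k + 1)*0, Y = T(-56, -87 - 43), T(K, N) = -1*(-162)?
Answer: -524657579/5685633 ≈ -92.278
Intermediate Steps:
T(K, N) = 162
Y = 162
I(S, k) = 0 (I(S, k) = (1 + k)*0 = 0)
l = -1/70193 (l = 1/(-70193) = -1/70193 ≈ -1.4246e-5)
(-14949 + l)/(Y + I(216, 215)) = (-14949 - 1/70193)/(162 + 0) = -1049315158/70193/162 = -1049315158/70193*1/162 = -524657579/5685633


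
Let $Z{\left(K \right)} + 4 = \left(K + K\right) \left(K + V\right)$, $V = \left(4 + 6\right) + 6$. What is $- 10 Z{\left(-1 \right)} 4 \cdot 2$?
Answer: $2720$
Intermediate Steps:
$V = 16$ ($V = 10 + 6 = 16$)
$Z{\left(K \right)} = -4 + 2 K \left(16 + K\right)$ ($Z{\left(K \right)} = -4 + \left(K + K\right) \left(K + 16\right) = -4 + 2 K \left(16 + K\right)$)
$- 10 Z{\left(-1 \right)} 4 \cdot 2 = - 10 \left(-4 + 2 \left(-1\right)^{2} + 32 \left(-1\right)\right) 4 \cdot 2 = - 10 \left(-4 + 2 \cdot 1 - 32\right) 8 = - 10 \left(-4 + 2 - 32\right) 8 = \left(-10\right) \left(-34\right) 8 = 340 \cdot 8 = 2720$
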